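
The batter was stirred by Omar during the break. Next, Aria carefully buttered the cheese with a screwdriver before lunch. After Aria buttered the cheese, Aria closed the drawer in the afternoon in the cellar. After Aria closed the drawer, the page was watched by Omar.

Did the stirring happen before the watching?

yes

The narrative orders the stirring before the watching.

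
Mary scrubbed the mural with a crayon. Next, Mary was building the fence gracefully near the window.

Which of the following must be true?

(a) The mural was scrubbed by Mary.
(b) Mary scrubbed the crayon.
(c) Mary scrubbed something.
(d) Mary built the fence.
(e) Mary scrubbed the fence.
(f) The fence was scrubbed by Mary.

(a) Entailed — every conjunct here is already in the original scrubbing event.
(b) Not entailed — the crayon is the instrument, not what was scrubbed.
(c) Entailed — this follows by dropping conjuncts from the scrubbing event's description.
(d) Not entailed — 'was building' is progressive on an accomplishment; it does not entail the completed 'built'.
(e) Not entailed — Mary scrubbed the mural, not the fence; the fence belongs to the building event.
(f) Not entailed — Mary scrubbed the mural, not the fence; the fence belongs to the building event.

(a), (c)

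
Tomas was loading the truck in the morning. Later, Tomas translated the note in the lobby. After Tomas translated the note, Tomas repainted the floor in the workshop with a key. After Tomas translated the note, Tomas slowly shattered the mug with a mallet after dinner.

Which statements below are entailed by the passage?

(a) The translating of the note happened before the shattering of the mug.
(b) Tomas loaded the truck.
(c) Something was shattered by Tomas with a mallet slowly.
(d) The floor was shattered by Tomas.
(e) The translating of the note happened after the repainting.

(a) Entailed — the narrative places the translating before the shattering.
(b) Not entailed — 'was loading' is progressive on an accomplishment; it does not entail the completed 'loaded'.
(c) Entailed — the original entails any weakening of itself; this just drops 'after dinner' and generalizes the patient.
(d) Not entailed — Tomas shattered the mug, not the floor; the floor belongs to the repainting event.
(e) Not entailed — the narrative places the translating before the repainting, not after.

(a), (c)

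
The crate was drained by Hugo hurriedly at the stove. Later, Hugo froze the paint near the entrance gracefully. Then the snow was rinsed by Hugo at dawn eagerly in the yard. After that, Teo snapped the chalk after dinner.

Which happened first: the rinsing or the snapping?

the rinsing

The connectives place the rinsing before the snapping.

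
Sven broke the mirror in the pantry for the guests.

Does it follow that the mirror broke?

'Sven broke the mirror' is the causative; it entails the inchoative 'the mirror broke'.

yes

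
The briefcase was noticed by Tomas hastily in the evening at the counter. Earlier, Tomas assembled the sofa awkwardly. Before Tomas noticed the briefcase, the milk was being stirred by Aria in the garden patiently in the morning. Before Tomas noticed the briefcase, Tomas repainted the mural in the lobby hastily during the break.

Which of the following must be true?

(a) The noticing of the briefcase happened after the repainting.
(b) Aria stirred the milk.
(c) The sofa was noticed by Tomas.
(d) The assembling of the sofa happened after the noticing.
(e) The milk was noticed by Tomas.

(a), (b)

(a) Entailed — the narrative places the repainting before the noticing.
(b) Entailed — 'stir' is an activity; 'was stirring' entails that some stirring happened, so 'stirred' holds.
(c) Not entailed — Tomas noticed the briefcase, not the sofa; the sofa belongs to the assembling event.
(d) Not entailed — the narrative places the assembling before the noticing, not after.
(e) Not entailed — Tomas noticed the briefcase, not the milk; the milk belongs to the stirring event.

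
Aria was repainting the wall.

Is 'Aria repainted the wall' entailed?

'was repainting' is progressive; for an accomplishment like 'repaint the wall', it doesn't entail completion.

no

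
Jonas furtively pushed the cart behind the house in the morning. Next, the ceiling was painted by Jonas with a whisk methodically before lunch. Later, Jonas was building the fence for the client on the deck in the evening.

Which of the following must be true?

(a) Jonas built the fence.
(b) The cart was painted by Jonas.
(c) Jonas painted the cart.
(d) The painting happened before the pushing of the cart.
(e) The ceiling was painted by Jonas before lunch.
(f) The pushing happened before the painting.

(a) Not entailed — 'was building' is progressive on an accomplishment; it does not entail the completed 'built'.
(b) Not entailed — Jonas painted the ceiling, not the cart; the cart belongs to the pushing event.
(c) Not entailed — Jonas painted the ceiling, not the cart; the cart belongs to the pushing event.
(d) Not entailed — the narrative places the pushing before the painting, not after.
(e) Entailed — dropping 'methodically', 'with a whisk' leaves a sub-description the original still satisfies.
(f) Entailed — the narrative places the pushing before the painting.

(e), (f)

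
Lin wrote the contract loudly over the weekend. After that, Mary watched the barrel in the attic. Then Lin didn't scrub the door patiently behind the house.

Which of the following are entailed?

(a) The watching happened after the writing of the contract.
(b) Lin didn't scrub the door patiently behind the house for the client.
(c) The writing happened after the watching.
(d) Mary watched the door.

(a) Entailed — the narrative places the writing before the watching.
(b) Entailed — under negation, adding a further restriction is entailed: if no such scrubbing event occurred, none occurred for the client either.
(c) Not entailed — the narrative places the writing before the watching, not after.
(d) Not entailed — Mary watched the barrel, not the door; the door belongs to the scrubbing event.

(a), (b)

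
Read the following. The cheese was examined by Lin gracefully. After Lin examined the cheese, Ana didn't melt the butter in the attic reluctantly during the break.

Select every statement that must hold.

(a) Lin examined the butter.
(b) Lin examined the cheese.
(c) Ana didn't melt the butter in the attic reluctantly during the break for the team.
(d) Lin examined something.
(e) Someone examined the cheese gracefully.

(b), (c), (d), (e)

(a) Not entailed — Lin examined the cheese, not the butter; the butter belongs to the melting event.
(b) Entailed — this follows by dropping conjuncts from the examining event's description.
(c) Entailed — under negation, adding a further restriction is entailed: if no such melting event occurred, none occurred for the team either.
(d) Entailed — dropping 'gracefully' and generalizing the patient leaves a sub-description the original still satisfies.
(e) Entailed — every conjunct here is already in the original examining event.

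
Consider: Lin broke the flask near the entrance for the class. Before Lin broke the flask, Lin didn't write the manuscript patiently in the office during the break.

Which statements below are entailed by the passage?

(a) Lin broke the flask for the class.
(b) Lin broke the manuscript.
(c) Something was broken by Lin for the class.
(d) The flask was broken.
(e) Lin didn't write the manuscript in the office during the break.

(a) Entailed — the original entails any weakening of itself; this just drops 'near the entrance'.
(b) Not entailed — Lin broke the flask, not the manuscript; the manuscript belongs to the writing event.
(c) Entailed — the original entails any weakening of itself; this just drops 'near the entrance' and generalizes the patient.
(d) Entailed — every conjunct here is already in the original breaking event.
(e) Not entailed — dropping 'patiently' under negation is not valid — the original leaves open that Lin wrote the manuscript some other way.

(a), (c), (d)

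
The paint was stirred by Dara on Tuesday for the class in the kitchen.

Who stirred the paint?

'Dara' marks the agent of the stirring event.

Dara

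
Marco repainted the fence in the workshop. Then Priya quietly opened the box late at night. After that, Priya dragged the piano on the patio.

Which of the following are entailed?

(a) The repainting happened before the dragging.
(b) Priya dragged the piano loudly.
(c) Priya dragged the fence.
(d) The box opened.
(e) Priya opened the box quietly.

(a), (d), (e)

(a) Entailed — the narrative places the repainting before the dragging.
(b) Not entailed — 'loudly' adds information not in the original event.
(c) Not entailed — Priya dragged the piano, not the fence; the fence belongs to the repainting event.
(d) Entailed — 'Priya opened the box' is causative; it entails the inchoative 'the box opened'.
(e) Entailed — dropping 'late at night' leaves a sub-description the original still satisfies.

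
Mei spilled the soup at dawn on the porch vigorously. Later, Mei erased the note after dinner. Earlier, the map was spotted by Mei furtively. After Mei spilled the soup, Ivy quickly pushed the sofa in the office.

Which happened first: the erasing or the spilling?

the spilling

The connectives place the spilling before the erasing.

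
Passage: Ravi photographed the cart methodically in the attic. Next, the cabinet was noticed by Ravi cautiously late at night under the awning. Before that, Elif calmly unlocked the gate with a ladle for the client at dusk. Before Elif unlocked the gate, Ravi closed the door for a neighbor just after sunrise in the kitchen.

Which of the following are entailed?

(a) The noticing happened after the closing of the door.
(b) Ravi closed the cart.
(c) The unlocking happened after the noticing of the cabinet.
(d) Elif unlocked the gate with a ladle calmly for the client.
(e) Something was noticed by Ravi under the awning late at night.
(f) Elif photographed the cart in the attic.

(a), (d), (e)

(a) Entailed — the narrative places the closing before the noticing.
(b) Not entailed — Ravi closed the door, not the cart; the cart belongs to the photographing event.
(c) Not entailed — the narrative places the unlocking before the noticing, not after.
(d) Entailed — every conjunct here is already in the original unlocking event.
(e) Entailed — dropping 'cautiously' and generalizing the patient leaves a sub-description the original still satisfies.
(f) Not entailed — the passage has Ravi photographing the cart, not Elif.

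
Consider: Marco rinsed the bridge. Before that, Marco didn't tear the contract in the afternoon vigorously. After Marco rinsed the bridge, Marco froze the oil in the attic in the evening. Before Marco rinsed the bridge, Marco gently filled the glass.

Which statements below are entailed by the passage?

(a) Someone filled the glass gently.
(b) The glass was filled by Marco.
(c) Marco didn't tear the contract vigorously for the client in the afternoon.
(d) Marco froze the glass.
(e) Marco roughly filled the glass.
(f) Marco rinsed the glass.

(a) Entailed — the original entails any weakening of itself; this just generalizes the agent.
(b) Entailed — every conjunct here is already in the original filling event.
(c) Entailed — under negation, adding a further restriction is entailed: if no such tearing event occurred, none occurred for the client either.
(d) Not entailed — Marco froze the oil, not the glass; the glass belongs to the filling event.
(e) Not entailed — 'roughly' adds a manner not in (and inconsistent with) the original.
(f) Not entailed — Marco rinsed the bridge, not the glass; the glass belongs to the filling event.

(a), (b), (c)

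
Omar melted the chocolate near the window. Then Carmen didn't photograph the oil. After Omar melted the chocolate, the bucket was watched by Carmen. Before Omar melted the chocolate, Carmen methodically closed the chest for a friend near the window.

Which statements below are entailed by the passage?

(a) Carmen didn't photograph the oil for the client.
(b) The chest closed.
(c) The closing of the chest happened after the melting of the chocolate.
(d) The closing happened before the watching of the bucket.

(a), (b), (d)

(a) Entailed — under negation, adding a further restriction is entailed: if no such photographing event occurred, none occurred for the client either.
(b) Entailed — 'Carmen closed the chest' is causative; it entails the inchoative 'the chest closed'.
(c) Not entailed — the narrative places the closing before the melting, not after.
(d) Entailed — the narrative places the closing before the watching.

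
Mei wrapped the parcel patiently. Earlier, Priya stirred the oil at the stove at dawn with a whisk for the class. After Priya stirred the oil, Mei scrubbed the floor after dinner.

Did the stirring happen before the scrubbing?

The narrative orders the stirring before the scrubbing.

yes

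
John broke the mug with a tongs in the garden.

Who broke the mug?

'John' marks the agent of the breaking event.

John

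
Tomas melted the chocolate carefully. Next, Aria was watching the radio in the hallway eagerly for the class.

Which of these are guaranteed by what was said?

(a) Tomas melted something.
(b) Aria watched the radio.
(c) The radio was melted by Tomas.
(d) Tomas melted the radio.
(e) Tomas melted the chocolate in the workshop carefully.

(a) Entailed — the original entails any weakening of itself; this just drops 'carefully' and generalizes the patient.
(b) Entailed — 'watch' is an activity; 'was watching' entails that some watching happened, so 'watched' holds.
(c) Not entailed — Tomas melted the chocolate, not the radio; the radio belongs to the watching event.
(d) Not entailed — Tomas melted the chocolate, not the radio; the radio belongs to the watching event.
(e) Not entailed — 'in the workshop' adds information not in the original event.

(a), (b)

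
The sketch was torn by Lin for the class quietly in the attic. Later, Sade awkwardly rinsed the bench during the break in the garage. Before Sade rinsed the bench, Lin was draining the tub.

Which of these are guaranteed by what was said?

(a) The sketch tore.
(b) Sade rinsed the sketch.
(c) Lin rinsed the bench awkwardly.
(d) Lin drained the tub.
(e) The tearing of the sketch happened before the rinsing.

(a), (e)

(a) Entailed — 'Lin tore the sketch' is causative; it entails the inchoative 'the sketch tore'.
(b) Not entailed — Sade rinsed the bench, not the sketch; the sketch belongs to the tearing event.
(c) Not entailed — the passage has Sade rinsing the bench, not Lin.
(d) Not entailed — 'was draining' is progressive on an accomplishment; it does not entail the completed 'drained'.
(e) Entailed — the narrative places the tearing before the rinsing.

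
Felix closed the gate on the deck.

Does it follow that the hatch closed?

no

Nothing is said about any hatch; only the gate is affected.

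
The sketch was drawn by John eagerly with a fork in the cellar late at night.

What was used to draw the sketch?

'with a fork' marks the instrument of the drawing event.

a fork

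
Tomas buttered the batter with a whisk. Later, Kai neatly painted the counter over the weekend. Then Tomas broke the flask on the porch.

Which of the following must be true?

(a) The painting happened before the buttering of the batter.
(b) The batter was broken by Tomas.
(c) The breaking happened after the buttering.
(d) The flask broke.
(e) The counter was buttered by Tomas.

(a) Not entailed — the narrative places the buttering before the painting, not after.
(b) Not entailed — Tomas broke the flask, not the batter; the batter belongs to the buttering event.
(c) Entailed — the narrative places the buttering before the breaking.
(d) Entailed — 'Tomas broke the flask' is causative; it entails the inchoative 'the flask broke'.
(e) Not entailed — Tomas buttered the batter, not the counter; the counter belongs to the painting event.

(c), (d)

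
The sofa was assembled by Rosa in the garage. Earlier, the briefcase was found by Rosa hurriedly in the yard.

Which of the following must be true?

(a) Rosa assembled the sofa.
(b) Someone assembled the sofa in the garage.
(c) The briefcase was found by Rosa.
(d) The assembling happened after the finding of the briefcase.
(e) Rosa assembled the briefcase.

(a) Entailed — every conjunct here is already in the original assembling event.
(b) Entailed — this follows by dropping conjuncts from the assembling event's description.
(c) Entailed — every conjunct here is already in the original finding event.
(d) Entailed — the narrative places the finding before the assembling.
(e) Not entailed — Rosa assembled the sofa, not the briefcase; the briefcase belongs to the finding event.

(a), (b), (c), (d)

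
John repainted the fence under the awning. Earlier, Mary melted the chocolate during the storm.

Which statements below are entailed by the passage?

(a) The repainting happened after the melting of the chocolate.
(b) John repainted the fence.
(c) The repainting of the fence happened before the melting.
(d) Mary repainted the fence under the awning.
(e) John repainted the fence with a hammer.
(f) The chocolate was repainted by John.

(a) Entailed — the narrative places the melting before the repainting.
(b) Entailed — dropping 'under the awning' leaves a sub-description the original still satisfies.
(c) Not entailed — the narrative places the melting before the repainting, not after.
(d) Not entailed — the passage has John repainting the fence, not Mary.
(e) Not entailed — 'with a hammer' adds information not in the original event.
(f) Not entailed — John repainted the fence, not the chocolate; the chocolate belongs to the melting event.

(a), (b)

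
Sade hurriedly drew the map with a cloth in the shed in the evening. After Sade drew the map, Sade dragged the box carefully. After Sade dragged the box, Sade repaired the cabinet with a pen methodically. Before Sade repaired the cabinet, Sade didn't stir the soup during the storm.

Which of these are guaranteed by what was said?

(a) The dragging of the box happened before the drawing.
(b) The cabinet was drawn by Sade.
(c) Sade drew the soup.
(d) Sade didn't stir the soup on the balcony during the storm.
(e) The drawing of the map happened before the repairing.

(d), (e)

(a) Not entailed — the narrative places the drawing before the dragging, not after.
(b) Not entailed — Sade drew the map, not the cabinet; the cabinet belongs to the repairing event.
(c) Not entailed — Sade drew the map, not the soup; the soup belongs to the stirring event.
(d) Entailed — under negation, adding a further restriction is entailed: if no such stirring event occurred, none occurred on the balcony either.
(e) Entailed — the narrative places the drawing before the repairing.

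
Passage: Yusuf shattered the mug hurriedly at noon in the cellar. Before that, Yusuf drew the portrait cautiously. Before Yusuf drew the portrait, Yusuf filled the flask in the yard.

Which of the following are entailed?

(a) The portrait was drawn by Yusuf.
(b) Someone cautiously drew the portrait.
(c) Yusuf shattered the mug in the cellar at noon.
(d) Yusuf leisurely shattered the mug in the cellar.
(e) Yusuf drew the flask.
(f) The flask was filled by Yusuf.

(a), (b), (c), (f)

(a) Entailed — dropping 'cautiously' leaves a sub-description the original still satisfies.
(b) Entailed — the original entails any weakening of itself; this just generalizes the agent.
(c) Entailed — the original entails any weakening of itself; this just drops 'hurriedly'.
(d) Not entailed — 'leisurely' adds a manner not in (and inconsistent with) the original.
(e) Not entailed — Yusuf drew the portrait, not the flask; the flask belongs to the filling event.
(f) Entailed — the original entails any weakening of itself; this just drops 'in the yard'.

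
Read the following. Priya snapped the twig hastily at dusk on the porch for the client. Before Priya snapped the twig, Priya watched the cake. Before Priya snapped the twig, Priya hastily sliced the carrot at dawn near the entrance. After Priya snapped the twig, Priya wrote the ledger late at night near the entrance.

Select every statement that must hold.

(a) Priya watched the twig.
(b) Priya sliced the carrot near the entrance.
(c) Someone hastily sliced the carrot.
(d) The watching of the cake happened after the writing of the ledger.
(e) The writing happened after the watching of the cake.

(a) Not entailed — Priya watched the cake, not the twig; the twig belongs to the snapping event.
(b) Entailed — every conjunct here is already in the original slicing event.
(c) Entailed — dropping 'at dawn', 'near the entrance' and generalizing the agent leaves a sub-description the original still satisfies.
(d) Not entailed — the narrative places the watching before the writing, not after.
(e) Entailed — the narrative places the watching before the writing.

(b), (c), (e)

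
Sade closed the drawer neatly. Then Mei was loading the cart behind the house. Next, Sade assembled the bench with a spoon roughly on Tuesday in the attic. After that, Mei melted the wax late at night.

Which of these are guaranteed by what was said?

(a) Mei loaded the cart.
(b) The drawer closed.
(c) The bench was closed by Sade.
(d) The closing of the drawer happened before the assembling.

(a) Not entailed — 'was loading' is progressive on an accomplishment; it does not entail the completed 'loaded'.
(b) Entailed — 'Sade closed the drawer' is causative; it entails the inchoative 'the drawer closed'.
(c) Not entailed — Sade closed the drawer, not the bench; the bench belongs to the assembling event.
(d) Entailed — the narrative places the closing before the assembling.

(b), (d)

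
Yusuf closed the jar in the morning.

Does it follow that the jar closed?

'Yusuf closed the jar' is the causative; it entails the inchoative 'the jar closed'.

yes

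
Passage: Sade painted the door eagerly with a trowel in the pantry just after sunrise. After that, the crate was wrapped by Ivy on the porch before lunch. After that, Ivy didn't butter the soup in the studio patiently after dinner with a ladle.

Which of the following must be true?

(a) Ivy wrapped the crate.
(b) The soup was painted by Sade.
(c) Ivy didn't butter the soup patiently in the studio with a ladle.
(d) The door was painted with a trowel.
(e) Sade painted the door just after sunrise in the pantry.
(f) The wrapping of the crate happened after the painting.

(a), (d), (e), (f)

(a) Entailed — dropping 'on the porch', 'before lunch' leaves a sub-description the original still satisfies.
(b) Not entailed — Sade painted the door, not the soup; the soup belongs to the buttering event.
(c) Not entailed — dropping 'after dinner' under negation is not valid — the original leaves open that Ivy buttered the soup some other way.
(d) Entailed — this follows by dropping conjuncts from the painting event's description.
(e) Entailed — dropping 'with a trowel', 'eagerly' leaves a sub-description the original still satisfies.
(f) Entailed — the narrative places the painting before the wrapping.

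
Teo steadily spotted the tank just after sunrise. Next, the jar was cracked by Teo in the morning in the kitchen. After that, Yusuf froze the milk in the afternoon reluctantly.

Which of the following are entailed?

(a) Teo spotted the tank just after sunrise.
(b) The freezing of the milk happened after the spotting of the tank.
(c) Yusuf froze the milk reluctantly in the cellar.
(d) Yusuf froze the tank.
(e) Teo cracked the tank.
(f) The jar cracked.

(a) Entailed — every conjunct here is already in the original spotting event.
(b) Entailed — the narrative places the spotting before the freezing.
(c) Not entailed — 'in the cellar' adds information not in the original event.
(d) Not entailed — Yusuf froze the milk, not the tank; the tank belongs to the spotting event.
(e) Not entailed — Teo cracked the jar, not the tank; the tank belongs to the spotting event.
(f) Entailed — 'Teo cracked the jar' is causative; it entails the inchoative 'the jar cracked'.

(a), (b), (f)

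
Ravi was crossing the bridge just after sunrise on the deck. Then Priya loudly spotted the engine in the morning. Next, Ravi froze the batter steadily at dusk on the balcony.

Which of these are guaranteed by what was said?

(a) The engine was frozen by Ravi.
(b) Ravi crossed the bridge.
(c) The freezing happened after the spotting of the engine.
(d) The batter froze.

(a) Not entailed — Ravi froze the batter, not the engine; the engine belongs to the spotting event.
(b) Not entailed — 'was crossing' is progressive on an accomplishment; it does not entail the completed 'crossed'.
(c) Entailed — the narrative places the spotting before the freezing.
(d) Entailed — 'Ravi froze the batter' is causative; it entails the inchoative 'the batter froze'.

(c), (d)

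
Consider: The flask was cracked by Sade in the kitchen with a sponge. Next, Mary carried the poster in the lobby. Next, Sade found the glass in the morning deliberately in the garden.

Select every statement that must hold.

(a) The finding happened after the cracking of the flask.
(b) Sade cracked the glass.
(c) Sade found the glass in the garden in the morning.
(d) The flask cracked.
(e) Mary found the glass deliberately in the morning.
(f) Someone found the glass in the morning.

(a), (c), (d), (f)

(a) Entailed — the narrative places the cracking before the finding.
(b) Not entailed — Sade cracked the flask, not the glass; the glass belongs to the finding event.
(c) Entailed — the original entails any weakening of itself; this just drops 'deliberately'.
(d) Entailed — 'Sade cracked the flask' is causative; it entails the inchoative 'the flask cracked'.
(e) Not entailed — the passage has Sade finding the glass, not Mary.
(f) Entailed — this follows by dropping conjuncts from the finding event's description.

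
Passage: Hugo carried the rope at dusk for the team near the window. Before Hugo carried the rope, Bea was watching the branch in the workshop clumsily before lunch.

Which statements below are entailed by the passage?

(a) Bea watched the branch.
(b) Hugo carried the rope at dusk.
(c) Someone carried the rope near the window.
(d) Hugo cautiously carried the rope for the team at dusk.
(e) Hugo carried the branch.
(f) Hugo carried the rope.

(a) Entailed — 'watch' is an activity; 'was watching' entails that some watching happened, so 'watched' holds.
(b) Entailed — dropping 'near the window', 'for the team' leaves a sub-description the original still satisfies.
(c) Entailed — the original entails any weakening of itself; this just drops 'at dusk', 'for the team' and generalizes the agent.
(d) Not entailed — 'cautiously' adds information not in the original event.
(e) Not entailed — Hugo carried the rope, not the branch; the branch belongs to the watching event.
(f) Entailed — this follows by dropping conjuncts from the carrying event's description.

(a), (b), (c), (f)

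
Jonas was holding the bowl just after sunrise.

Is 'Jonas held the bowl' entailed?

'hold' is atelic; if Jonas was holding the bowl, then Jonas held the bowl (for some time).

yes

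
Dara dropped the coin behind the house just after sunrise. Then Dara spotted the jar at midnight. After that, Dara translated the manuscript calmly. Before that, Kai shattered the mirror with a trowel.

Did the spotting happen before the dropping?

no

The narrative orders the dropping before the spotting.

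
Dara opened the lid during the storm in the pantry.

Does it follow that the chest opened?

Nothing is said about any chest; only the lid is affected.

no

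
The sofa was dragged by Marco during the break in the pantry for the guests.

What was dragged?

the sofa

'the sofa' marks the patient of the dragging event.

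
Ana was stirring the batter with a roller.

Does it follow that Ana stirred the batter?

'stir' is atelic; if Ana was stirring the batter, then Ana stirred the batter (for some time).

yes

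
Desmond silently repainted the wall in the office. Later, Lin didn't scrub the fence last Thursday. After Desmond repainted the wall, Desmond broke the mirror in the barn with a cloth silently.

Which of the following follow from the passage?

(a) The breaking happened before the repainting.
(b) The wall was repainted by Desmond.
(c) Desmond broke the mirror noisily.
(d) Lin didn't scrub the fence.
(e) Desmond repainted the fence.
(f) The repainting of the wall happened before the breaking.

(b), (f)

(a) Not entailed — the narrative places the repainting before the breaking, not after.
(b) Entailed — dropping 'silently', 'in the office' leaves a sub-description the original still satisfies.
(c) Not entailed — 'noisily' adds a manner not in (and inconsistent with) the original.
(d) Not entailed — dropping 'last Thursday' under negation is not valid — the original leaves open that Lin scrubbed the fence some other way.
(e) Not entailed — Desmond repainted the wall, not the fence; the fence belongs to the scrubbing event.
(f) Entailed — the narrative places the repainting before the breaking.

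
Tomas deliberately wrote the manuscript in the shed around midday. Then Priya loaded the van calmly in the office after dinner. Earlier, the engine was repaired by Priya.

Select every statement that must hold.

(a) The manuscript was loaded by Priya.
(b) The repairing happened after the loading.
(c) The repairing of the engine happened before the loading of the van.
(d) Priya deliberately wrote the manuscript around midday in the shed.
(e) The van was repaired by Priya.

(a) Not entailed — Priya loaded the van, not the manuscript; the manuscript belongs to the writing event.
(b) Not entailed — the narrative places the repairing before the loading, not after.
(c) Entailed — the narrative places the repairing before the loading.
(d) Not entailed — the passage has Tomas writing the manuscript, not Priya.
(e) Not entailed — Priya repaired the engine, not the van; the van belongs to the loading event.

(c)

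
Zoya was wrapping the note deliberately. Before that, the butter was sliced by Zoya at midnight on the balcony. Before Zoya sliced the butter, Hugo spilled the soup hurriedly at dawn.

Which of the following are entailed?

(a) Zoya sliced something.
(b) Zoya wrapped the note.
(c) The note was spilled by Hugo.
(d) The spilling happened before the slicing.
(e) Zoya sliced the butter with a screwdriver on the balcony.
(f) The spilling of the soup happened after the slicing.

(a) Entailed — every conjunct here is already in the original slicing event.
(b) Not entailed — 'was wrapping' is progressive on an accomplishment; it does not entail the completed 'wrapped'.
(c) Not entailed — Hugo spilled the soup, not the note; the note belongs to the wrapping event.
(d) Entailed — the narrative places the spilling before the slicing.
(e) Not entailed — 'with a screwdriver' adds information not in the original event.
(f) Not entailed — the narrative places the spilling before the slicing, not after.

(a), (d)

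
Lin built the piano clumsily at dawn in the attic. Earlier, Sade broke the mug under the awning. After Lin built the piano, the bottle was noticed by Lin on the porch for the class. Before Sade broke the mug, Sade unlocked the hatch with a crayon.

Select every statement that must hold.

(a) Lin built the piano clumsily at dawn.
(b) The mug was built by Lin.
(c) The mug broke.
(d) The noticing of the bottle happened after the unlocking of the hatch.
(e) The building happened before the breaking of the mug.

(a) Entailed — this follows by dropping conjuncts from the building event's description.
(b) Not entailed — Lin built the piano, not the mug; the mug belongs to the breaking event.
(c) Entailed — 'Sade broke the mug' is causative; it entails the inchoative 'the mug broke'.
(d) Entailed — the narrative places the unlocking before the noticing.
(e) Not entailed — the narrative places the breaking before the building, not after.

(a), (c), (d)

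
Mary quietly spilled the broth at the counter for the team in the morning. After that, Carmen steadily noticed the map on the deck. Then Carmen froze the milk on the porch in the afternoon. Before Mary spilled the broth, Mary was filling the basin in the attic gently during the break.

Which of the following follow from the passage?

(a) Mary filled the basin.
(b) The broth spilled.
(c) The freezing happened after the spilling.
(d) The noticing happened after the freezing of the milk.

(a) Not entailed — 'was filling' is progressive on an accomplishment; it does not entail the completed 'filled'.
(b) Entailed — 'Mary spilled the broth' is causative; it entails the inchoative 'the broth spilled'.
(c) Entailed — the narrative places the spilling before the freezing.
(d) Not entailed — the narrative places the noticing before the freezing, not after.

(b), (c)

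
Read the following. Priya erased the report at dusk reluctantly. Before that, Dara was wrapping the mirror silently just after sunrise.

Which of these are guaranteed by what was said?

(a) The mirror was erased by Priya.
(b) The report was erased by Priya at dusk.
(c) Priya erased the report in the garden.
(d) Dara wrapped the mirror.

(a) Not entailed — Priya erased the report, not the mirror; the mirror belongs to the wrapping event.
(b) Entailed — every conjunct here is already in the original erasing event.
(c) Not entailed — 'in the garden' adds information not in the original event.
(d) Not entailed — 'was wrapping' is progressive on an accomplishment; it does not entail the completed 'wrapped'.

(b)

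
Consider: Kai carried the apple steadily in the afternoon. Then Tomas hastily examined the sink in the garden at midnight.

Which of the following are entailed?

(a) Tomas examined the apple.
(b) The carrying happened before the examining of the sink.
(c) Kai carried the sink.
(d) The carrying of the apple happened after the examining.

(a) Not entailed — Tomas examined the sink, not the apple; the apple belongs to the carrying event.
(b) Entailed — the narrative places the carrying before the examining.
(c) Not entailed — Kai carried the apple, not the sink; the sink belongs to the examining event.
(d) Not entailed — the narrative places the carrying before the examining, not after.

(b)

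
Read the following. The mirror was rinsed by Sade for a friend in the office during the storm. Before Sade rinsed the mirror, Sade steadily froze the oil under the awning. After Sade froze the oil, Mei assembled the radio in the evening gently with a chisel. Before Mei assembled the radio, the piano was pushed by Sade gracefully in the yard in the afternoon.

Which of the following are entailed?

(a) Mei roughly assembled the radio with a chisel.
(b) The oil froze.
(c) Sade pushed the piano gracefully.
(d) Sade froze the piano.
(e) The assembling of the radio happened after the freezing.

(b), (c), (e)

(a) Not entailed — 'roughly' adds a manner not in (and inconsistent with) the original.
(b) Entailed — 'Sade froze the oil' is causative; it entails the inchoative 'the oil froze'.
(c) Entailed — the original entails any weakening of itself; this just drops 'in the afternoon', 'in the yard'.
(d) Not entailed — Sade froze the oil, not the piano; the piano belongs to the pushing event.
(e) Entailed — the narrative places the freezing before the assembling.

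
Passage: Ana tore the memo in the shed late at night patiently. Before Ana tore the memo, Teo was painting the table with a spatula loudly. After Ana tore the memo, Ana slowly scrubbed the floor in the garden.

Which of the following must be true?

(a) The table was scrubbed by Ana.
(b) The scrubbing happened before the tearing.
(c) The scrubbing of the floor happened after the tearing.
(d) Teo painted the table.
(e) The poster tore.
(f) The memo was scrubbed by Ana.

(c)

(a) Not entailed — Ana scrubbed the floor, not the table; the table belongs to the painting event.
(b) Not entailed — the narrative places the tearing before the scrubbing, not after.
(c) Entailed — the narrative places the tearing before the scrubbing.
(d) Not entailed — 'was painting' is progressive on an accomplishment; it does not entail the completed 'painted'.
(e) Not entailed — the memo is what tore, not the poster.
(f) Not entailed — Ana scrubbed the floor, not the memo; the memo belongs to the tearing event.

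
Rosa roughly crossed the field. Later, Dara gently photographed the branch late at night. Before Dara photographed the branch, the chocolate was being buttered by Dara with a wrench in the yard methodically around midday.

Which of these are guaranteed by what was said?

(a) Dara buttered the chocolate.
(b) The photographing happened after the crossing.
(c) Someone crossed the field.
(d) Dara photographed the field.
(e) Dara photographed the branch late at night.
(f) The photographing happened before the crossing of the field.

(a) Not entailed — 'was buttering' is progressive on an accomplishment; it does not entail the completed 'buttered'.
(b) Entailed — the narrative places the crossing before the photographing.
(c) Entailed — the original entails any weakening of itself; this just drops 'roughly' and generalizes the agent.
(d) Not entailed — Dara photographed the branch, not the field; the field belongs to the crossing event.
(e) Entailed — the original entails any weakening of itself; this just drops 'gently'.
(f) Not entailed — the narrative places the crossing before the photographing, not after.

(b), (c), (e)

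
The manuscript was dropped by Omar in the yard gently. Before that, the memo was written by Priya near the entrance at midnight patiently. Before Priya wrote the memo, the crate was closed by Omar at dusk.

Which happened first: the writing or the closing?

The connectives place the closing before the writing.

the closing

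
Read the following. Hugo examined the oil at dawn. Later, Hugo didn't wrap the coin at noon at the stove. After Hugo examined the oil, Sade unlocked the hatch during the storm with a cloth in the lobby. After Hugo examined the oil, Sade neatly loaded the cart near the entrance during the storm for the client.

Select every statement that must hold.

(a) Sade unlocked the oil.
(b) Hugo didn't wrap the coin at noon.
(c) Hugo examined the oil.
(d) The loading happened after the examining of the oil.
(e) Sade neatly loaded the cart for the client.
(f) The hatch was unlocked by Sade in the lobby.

(a) Not entailed — Sade unlocked the hatch, not the oil; the oil belongs to the examining event.
(b) Not entailed — dropping 'at the stove' under negation is not valid — the original leaves open that Hugo wrapped the coin some other way.
(c) Entailed — the original entails any weakening of itself; this just drops 'at dawn'.
(d) Entailed — the narrative places the examining before the loading.
(e) Entailed — dropping 'during the storm', 'near the entrance' leaves a sub-description the original still satisfies.
(f) Entailed — every conjunct here is already in the original unlocking event.

(c), (d), (e), (f)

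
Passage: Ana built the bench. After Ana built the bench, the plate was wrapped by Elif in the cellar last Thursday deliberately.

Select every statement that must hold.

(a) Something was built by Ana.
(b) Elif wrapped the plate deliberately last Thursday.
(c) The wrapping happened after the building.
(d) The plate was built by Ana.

(a) Entailed — generalizing the patient leaves a sub-description the original still satisfies.
(b) Entailed — every conjunct here is already in the original wrapping event.
(c) Entailed — the narrative places the building before the wrapping.
(d) Not entailed — Ana built the bench, not the plate; the plate belongs to the wrapping event.

(a), (b), (c)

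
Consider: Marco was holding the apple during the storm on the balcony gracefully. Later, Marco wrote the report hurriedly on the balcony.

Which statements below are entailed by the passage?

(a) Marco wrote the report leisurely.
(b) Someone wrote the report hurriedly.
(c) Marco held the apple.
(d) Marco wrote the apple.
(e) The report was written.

(b), (c), (e)

(a) Not entailed — 'leisurely' adds a manner not in (and inconsistent with) the original.
(b) Entailed — every conjunct here is already in the original writing event.
(c) Entailed — 'hold' is an activity; 'was holding' entails that some holding happened, so 'held' holds.
(d) Not entailed — Marco wrote the report, not the apple; the apple belongs to the holding event.
(e) Entailed — the original entails any weakening of itself; this just drops 'hurriedly', 'on the balcony' and generalizes the agent.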